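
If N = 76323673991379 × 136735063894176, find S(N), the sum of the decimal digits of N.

76323673991379 × 136735063894176 = 10436122439849466536792308704
Sum of its 29 digits: 126.

126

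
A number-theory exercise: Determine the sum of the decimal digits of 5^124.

5^124 = 470197740328915003187494614888898271127466222708835008603500682511366903781890869140625
Sum of its 87 digits: 382.

382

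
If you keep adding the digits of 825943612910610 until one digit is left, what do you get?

3

8+2+5+9+4+3+6+1+2+9+1+0+6+1+0 = 57
5+7 = 12
1+2 = 3
(Equivalently, 825943612910610 mod 9 = 3.)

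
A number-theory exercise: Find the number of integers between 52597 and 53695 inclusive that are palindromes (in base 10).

11

The integers in [52597, 53695] that are palindromes (in base 10): 52625, 52725, 52825, 52925, 53035, 53135, …, 53535, 53635.
11 qualify.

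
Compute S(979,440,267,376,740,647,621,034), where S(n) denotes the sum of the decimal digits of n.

9+7+9+4+4+0+2+6+7+3+7+6+7+4+0+6+4+7+6+2+1+0+3+4 = 108

108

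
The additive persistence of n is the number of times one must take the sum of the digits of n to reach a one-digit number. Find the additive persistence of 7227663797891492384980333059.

2

7227663797891492384980333059 → 144 → 9 (2 steps)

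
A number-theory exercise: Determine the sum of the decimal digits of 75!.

432

75! = 24809140811395398091946477116594033660926243886570122837795894512655842677572867409443815424000000000000000000
Sum of its 110 digits: 432.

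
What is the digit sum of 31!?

135

31! = 8222838654177922817725562880000000
Sum of its 34 digits: 135.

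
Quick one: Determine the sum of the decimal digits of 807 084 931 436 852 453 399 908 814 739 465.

165

8+0+7+0+8+4+9+3+1+4+3+6+8+5+2+4+5+3+3+9+9+9+0+8+8+1+4+7+3+9+4+6+5 = 165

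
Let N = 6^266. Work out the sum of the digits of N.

6^266 = 973268353124695564007152739668814057198409486438780266300365309925931347662535629048806840904355346718711655739433789463546802248615510201603046420308854287646811938894052088977936145488644875458542049427456
Sum of its 207 digits: 954.

954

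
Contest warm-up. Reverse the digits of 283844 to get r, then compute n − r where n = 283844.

Reverse of 283844 is 448382.
283844 − 448382 = -164538

-164538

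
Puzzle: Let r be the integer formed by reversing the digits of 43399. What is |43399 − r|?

55935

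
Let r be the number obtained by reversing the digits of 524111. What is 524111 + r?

Reverse of 524111 is 111425.
524111 + 111425 = 635536

635536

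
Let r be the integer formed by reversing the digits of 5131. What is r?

Reversing 5131 gives 1315.

1315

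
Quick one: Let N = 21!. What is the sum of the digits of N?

21! = 51090942171709440000
Sum of its 20 digits: 63.

63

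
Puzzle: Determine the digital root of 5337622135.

5+3+3+7+6+2+2+1+3+5 = 37
3+7 = 10
1+0 = 1

1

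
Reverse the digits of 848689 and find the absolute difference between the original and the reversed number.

Reverse of 848689 is 986848.
|848689 − 986848| = 138159

138159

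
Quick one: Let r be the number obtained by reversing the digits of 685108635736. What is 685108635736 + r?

Reverse of 685108635736 is 637536801586.
685108635736 + 637536801586 = 1322645437322

1322645437322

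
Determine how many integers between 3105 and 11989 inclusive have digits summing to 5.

The integers in [3105, 11989] that have digits summing to 5: 3110, 3200, 4001, 4010, 4100, 5000, …, 11210, 11300.
31 qualify.

31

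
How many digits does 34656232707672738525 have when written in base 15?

17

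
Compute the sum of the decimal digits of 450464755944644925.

87

4+5+0+4+6+4+7+5+5+9+4+4+6+4+4+9+2+5 = 87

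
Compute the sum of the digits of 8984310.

8+9+8+4+3+1+0 = 33

33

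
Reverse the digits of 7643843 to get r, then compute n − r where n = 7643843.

4160376

Reverse of 7643843 is 3483467.
7643843 − 3483467 = 4160376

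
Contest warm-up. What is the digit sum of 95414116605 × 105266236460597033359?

132

95414116605 × 105266236460597033359 = 10043884960220907828832700826195
Sum of its 32 digits: 132.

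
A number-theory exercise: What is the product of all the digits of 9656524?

64800

9×6×5×6×5×2×4 = 64800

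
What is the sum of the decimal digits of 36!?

36! = 371993326789901217467999448150835200000000
Sum of its 42 digits: 171.

171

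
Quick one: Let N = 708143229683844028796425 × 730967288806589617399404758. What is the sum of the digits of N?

708143229683844028796425 × 730967288806589617399404758 = 517629536688741543838987247901259552550406158390150
Sum of its 51 digits: 236.

236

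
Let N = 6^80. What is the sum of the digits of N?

6^80 = 178689910246017054531432477289437798228285773001601743140683776
Sum of its 63 digits: 279.

279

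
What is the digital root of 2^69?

8

The digital root of n equals n mod 9 (or 9 when 9 | n), so we need 2^69 mod 9.
2^69 ≡ 8 (mod 9), so the digital root is 8.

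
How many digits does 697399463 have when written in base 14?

697399463 in base 14 is 6889C475, which has 8 digits.

8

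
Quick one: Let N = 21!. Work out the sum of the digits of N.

63

21! = 51090942171709440000
Sum of its 20 digits: 63.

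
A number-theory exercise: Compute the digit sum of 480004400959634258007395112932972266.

4+8+0+0+0+4+4+0+0+9+5+9+6+3+4+2+5+8+0+0+7+3+9+5+1+1+2+9+3+2+9+7+2+2+6+6 = 145

145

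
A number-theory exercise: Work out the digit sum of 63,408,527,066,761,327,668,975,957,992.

155

6+3+4+0+8+5+2+7+0+6+6+7+6+1+3+2+7+6+6+8+9+7+5+9+5+7+9+9+2 = 155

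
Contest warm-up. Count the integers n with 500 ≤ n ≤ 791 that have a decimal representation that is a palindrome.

The integers in [500, 791] that have a decimal representation that is a palindrome: 505, 515, 525, 535, 545, 555, …, 777, 787.
29 qualify.

29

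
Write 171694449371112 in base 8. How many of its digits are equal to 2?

171694449371112 in base 8 is 4702367252423750.
The digit 2 appears 4 times.

4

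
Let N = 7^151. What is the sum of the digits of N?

583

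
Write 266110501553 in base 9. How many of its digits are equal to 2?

1

266110501553 in base 9 is 842780763488.
The digit 2 appears 1 time.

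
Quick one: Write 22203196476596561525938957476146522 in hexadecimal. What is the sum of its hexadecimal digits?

22203196476596561525938957476146522 in base 16 is 446B3BD1E257879C32723D88BAD5A.
Digit sum: 4+4+6+11+3+11+13+1+14+2+5+7+8+7+9+12+3+2+7+2+3+13+8+8+11+10+13+5+10 = 212.

212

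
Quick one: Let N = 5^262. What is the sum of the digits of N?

5^262 = 1349401336733506972716617478562562432986875056943168966409953667213842469244129227808048047417545035400085514679085884937030484210442491670883281840165324183544726110994815826416015625
Sum of its 184 digits: 805.

805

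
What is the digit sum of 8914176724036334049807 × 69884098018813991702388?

198

8914176724036334049807 × 69884098018813991702388 = 622959199939585371217089102414495050312839116
Sum of its 45 digits: 198.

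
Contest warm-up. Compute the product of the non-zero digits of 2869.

864

2×8×6×9 = 864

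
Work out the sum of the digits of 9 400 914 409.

40

9+4+0+0+9+1+4+4+0+9 = 40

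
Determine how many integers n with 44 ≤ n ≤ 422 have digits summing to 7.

24

The integers in [44, 422] that have digits summing to 7: 52, 61, 70, 106, 115, 124, …, 412, 421.
24 qualify.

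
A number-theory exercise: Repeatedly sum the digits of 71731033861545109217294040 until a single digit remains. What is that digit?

7+1+7+3+1+0+3+3+8+6+1+5+4+5+1+0+9+2+1+7+2+9+4+0+4+0 = 93
9+3 = 12
1+2 = 3

3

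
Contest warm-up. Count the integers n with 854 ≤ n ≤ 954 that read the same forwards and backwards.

10

The integers in [854, 954] that read the same forwards and backwards: 858, 868, 878, 888, 898, 909, 919, 929, 939, 949.
10 qualify.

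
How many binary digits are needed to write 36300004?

26

36300004 in base 2 is 10001010011110010011100100, which has 26 digits.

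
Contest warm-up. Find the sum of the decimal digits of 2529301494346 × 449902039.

2529301494346 × 449902039 = 1137937899552012371494
Sum of its 22 digits: 100.

100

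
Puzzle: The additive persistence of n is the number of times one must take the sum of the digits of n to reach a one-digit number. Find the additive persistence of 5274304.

5274304 → 25 → 7 (2 steps)

2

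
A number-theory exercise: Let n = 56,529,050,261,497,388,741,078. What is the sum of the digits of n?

107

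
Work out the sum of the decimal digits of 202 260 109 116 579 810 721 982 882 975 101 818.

2+0+2+2+6+0+1+0+9+1+1+6+5+7+9+8+1+0+7+2+1+9+8+2+8+8+2+9+7+5+1+0+1+8+1+8 = 147

147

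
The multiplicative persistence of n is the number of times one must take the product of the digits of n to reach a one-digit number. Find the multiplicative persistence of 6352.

2

6352 → 180 → 0 (2 steps)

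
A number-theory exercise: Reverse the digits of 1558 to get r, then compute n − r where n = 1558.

-6993

Reverse of 1558 is 8551.
1558 − 8551 = -6993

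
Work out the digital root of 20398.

4

2+0+3+9+8 = 22
2+2 = 4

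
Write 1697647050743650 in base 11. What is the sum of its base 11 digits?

80

1697647050743650 in base 11 is 451A17086639686.
Digit sum: 4+5+1+10+1+7+0+8+6+6+3+9+6+8+6 = 80.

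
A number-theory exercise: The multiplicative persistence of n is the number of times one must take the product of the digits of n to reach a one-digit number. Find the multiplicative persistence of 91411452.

2

91411452 → 1440 → 0 (2 steps)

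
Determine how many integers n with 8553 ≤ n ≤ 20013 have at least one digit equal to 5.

3834

The integers in [8553, 20013] that have at least one digit equal to 5: 8553, 8554, 8555, 8556, 8557, 8558, …, 19995, 20005.
3834 qualify.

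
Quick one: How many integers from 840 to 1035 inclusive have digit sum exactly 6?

The integers in [840, 1035] that have digit sum exactly 6: 1005, 1014, 1023, 1032.
4 qualify.

4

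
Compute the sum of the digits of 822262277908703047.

76

8+2+2+2+6+2+2+7+7+9+0+8+7+0+3+0+4+7 = 76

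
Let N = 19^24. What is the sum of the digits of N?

163

19^24 = 4898762930960846817716295277921
Sum of its 31 digits: 163.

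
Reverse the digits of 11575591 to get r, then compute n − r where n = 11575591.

-7981920

Reverse of 11575591 is 19557511.
11575591 − 19557511 = -7981920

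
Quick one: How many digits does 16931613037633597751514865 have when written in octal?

28

16931613037633597751514865 in base 8 is 7001321123727523051373253361, which has 28 digits.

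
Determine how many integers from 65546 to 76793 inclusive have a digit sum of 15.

181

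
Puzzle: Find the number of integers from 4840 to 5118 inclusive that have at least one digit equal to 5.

The integers in [4840, 5118] that have at least one digit equal to 5: 4845, 4850, 4851, 4852, 4853, 4854, …, 5117, 5118.
153 qualify.

153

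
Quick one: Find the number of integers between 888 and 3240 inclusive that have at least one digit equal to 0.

695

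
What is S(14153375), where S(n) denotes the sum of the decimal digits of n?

29

1+4+1+5+3+3+7+5 = 29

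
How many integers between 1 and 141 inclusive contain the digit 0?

23

The integers in [1, 141] that contain the digit 0: 10, 20, 30, 40, 50, 60, …, 130, 140.
23 qualify.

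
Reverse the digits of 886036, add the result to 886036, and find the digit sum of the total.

26

Reversal of 886036 is 630688; 886036 + 630688 = 1516724.
Digit sum of 1516724: 1+5+1+6+7+2+4 = 26.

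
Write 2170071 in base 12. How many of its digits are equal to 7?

2170071 in base 12 is 8879B3.
The digit 7 appears 1 time.

1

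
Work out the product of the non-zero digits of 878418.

14336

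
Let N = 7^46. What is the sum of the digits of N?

7^46 = 749048330965186233494494102694564493649
Sum of its 39 digits: 187.

187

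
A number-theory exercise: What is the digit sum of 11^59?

11^59 = 27680149049219827234040845032752615876276219551518008056540691
Sum of its 62 digits: 257.

257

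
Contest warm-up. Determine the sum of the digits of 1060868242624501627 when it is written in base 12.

85

1060868242624501627 in base 12 is 58A3352480B506537.
Digit sum: 5+8+10+3+3+5+2+4+8+0+11+5+0+6+5+3+7 = 85.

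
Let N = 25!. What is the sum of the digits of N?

72

25! = 15511210043330985984000000
Sum of its 26 digits: 72.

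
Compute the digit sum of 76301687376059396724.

99

7+6+3+0+1+6+8+7+3+7+6+0+5+9+3+9+6+7+2+4 = 99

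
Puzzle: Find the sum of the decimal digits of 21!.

63

21! = 51090942171709440000
Sum of its 20 digits: 63.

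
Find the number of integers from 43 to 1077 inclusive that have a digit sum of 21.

28

The integers in [43, 1077] that have a digit sum of 21: 399, 489, 498, 579, 588, 597, …, 984, 993.
28 qualify.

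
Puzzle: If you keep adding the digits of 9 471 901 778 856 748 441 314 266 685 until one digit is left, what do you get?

9+4+7+1+9+0+1+7+7+8+8+5+6+7+4+8+4+4+1+3+1+4+2+6+6+6+8+5 = 141
1+4+1 = 6
(Equivalently, 9 471 901 778 856 748 441 314 266 685 mod 9 = 6.)

6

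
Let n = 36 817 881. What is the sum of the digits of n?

42

3+6+8+1+7+8+8+1 = 42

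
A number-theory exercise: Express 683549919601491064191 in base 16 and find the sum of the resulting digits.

111

683549919601491064191 in base 16 is 250E2926465DB2357F.
Digit sum: 2+5+0+14+2+9+2+6+4+6+5+13+11+2+3+5+7+15 = 111.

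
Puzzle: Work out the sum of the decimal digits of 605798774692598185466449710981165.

177

6+0+5+7+9+8+7+7+4+6+9+2+5+9+8+1+8+5+4+6+6+4+4+9+7+1+0+9+8+1+1+6+5 = 177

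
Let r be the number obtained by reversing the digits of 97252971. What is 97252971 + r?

115178250

Reverse of 97252971 is 17925279.
97252971 + 17925279 = 115178250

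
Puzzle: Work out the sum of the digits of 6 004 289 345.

6+0+0+4+2+8+9+3+4+5 = 41

41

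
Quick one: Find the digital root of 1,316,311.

1+3+1+6+3+1+1 = 16
1+6 = 7

7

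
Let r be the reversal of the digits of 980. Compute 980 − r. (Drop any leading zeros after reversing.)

891

Reverse of 980 is 89.
980 − 89 = 891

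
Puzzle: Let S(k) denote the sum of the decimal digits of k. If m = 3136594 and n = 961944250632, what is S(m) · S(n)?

1581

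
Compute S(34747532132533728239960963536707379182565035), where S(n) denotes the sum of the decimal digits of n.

198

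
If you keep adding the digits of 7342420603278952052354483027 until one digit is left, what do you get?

8

7+3+4+2+4+2+0+6+0+3+2+7+8+9+5+2+0+5+2+3+5+4+4+8+3+0+2+7 = 107
1+0+7 = 8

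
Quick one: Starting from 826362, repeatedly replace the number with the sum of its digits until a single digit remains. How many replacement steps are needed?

826362 → 27 → 9 (2 steps)

2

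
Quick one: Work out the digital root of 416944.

1

4+1+6+9+4+4 = 28
2+8 = 10
1+0 = 1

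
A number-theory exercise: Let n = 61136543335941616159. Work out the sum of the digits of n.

82

6+1+1+3+6+5+4+3+3+3+5+9+4+1+6+1+6+1+5+9 = 82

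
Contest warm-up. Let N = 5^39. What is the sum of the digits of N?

134

5^39 = 1818989403545856475830078125
Sum of its 28 digits: 134.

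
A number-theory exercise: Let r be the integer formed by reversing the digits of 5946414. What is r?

Reversing 5946414 gives 4146495.

4146495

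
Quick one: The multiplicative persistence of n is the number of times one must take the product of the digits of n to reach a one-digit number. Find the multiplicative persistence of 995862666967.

995862666967 → 3174474240 → 0 (2 steps)

2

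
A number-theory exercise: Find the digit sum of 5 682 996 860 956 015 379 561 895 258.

153

5+6+8+2+9+9+6+8+6+0+9+5+6+0+1+5+3+7+9+5+6+1+8+9+5+2+5+8 = 153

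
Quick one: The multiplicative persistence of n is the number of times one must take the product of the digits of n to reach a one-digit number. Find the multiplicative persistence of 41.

41 → 4 (1 step)

1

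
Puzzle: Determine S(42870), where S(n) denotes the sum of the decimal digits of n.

21

4+2+8+7+0 = 21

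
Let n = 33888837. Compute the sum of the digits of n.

48

3+3+8+8+8+8+3+7 = 48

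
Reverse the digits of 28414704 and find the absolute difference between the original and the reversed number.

Reverse of 28414704 is 40741482.
|28414704 − 40741482| = 12326778

12326778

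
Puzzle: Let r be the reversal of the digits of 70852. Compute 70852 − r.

Reverse of 70852 is 25807.
70852 − 25807 = 45045

45045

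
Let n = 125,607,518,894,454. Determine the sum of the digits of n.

69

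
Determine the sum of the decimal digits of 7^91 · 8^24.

7^91 · 8^24 = 378513461229900825249522938533106571961956158934893383805525651290066666053245481041852386276016128
Sum of its 99 digits: 430.

430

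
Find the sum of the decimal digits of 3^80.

3^80 = 147808829414345923316083210206383297601
Sum of its 39 digits: 153.

153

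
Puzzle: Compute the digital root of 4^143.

7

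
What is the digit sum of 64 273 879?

46

6+4+2+7+3+8+7+9 = 46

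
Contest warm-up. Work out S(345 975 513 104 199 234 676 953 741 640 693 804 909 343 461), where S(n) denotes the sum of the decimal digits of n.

202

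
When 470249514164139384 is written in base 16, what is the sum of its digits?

114

470249514164139384 in base 16 is 686A9710F8DB578.
Digit sum: 6+8+6+10+9+7+1+0+15+8+13+11+5+7+8 = 114.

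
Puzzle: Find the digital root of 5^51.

The digital root of n equals n mod 9 (or 9 when 9 | n), so we need 5^51 mod 9.
5^51 ≡ 8 (mod 9), so the digital root is 8.

8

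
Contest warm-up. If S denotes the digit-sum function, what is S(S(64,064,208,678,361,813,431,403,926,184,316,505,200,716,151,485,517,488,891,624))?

First digit sum: 241.
2+4+1 = 7.

7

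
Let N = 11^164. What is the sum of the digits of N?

661

11^164 = 614328078920648930723281983903651491925634503115737237148337188651023720852996437016578139526538206010226809505602301101490182403720247301031765833128271086844427204312241
Sum of its 171 digits: 661.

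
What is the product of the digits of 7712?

7×7×1×2 = 98

98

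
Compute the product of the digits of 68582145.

76800

6×8×5×8×2×1×4×5 = 76800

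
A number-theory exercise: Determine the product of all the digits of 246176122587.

2257920

2×4×6×1×7×6×1×2×2×5×8×7 = 2257920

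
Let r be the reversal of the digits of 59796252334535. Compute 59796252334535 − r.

Reverse of 59796252334535 is 53543325269795.
59796252334535 − 53543325269795 = 6252927064740

6252927064740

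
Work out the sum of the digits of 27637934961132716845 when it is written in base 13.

27637934961132716845 in base 13 is 326C4BC5C9B9091111.
Digit sum: 3+2+6+12+4+11+12+5+12+9+11+9+0+9+1+1+1+1 = 109.

109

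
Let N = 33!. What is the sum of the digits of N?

33! = 8683317618811886495518194401280000000
Sum of its 37 digits: 144.

144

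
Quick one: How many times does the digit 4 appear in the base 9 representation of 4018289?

2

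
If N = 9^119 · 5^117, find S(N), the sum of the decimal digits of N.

882

9^119 · 5^117 = 2159479723561339565375716149509876039657223161105031194508409912629526997353369850311197824171408500956085508016342549564799526980663524721455380765117279713571907251434822683222591876983642578125
Sum of its 196 digits: 882.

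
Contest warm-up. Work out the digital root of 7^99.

1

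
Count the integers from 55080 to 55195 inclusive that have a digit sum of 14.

The integers in [55080, 55195] that have a digit sum of 14: 55103, 55112, 55121, 55130.
4 qualify.

4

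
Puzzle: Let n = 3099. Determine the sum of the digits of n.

3+0+9+9 = 21

21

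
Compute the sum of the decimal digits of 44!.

216

44! = 2658271574788448768043625811014615890319638528000000000
Sum of its 55 digits: 216.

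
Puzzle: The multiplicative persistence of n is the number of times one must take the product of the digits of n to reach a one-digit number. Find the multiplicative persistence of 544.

2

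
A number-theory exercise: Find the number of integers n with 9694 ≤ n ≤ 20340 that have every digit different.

The integers in [9694, 20340] that have every digit different: 9701, 9702, 9703, 9704, 9705, 9706, …, 20318, 20319.
3184 qualify.

3184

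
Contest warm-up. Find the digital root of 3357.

9

3+3+5+7 = 18
1+8 = 9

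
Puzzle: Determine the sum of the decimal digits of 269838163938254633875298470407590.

2+6+9+8+3+8+1+6+3+9+3+8+2+5+4+6+3+3+8+7+5+2+9+8+4+7+0+4+0+7+5+9+0 = 164

164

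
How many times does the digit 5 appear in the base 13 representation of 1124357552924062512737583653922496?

5

1124357552924062512737583653922496 in base 13 is 576AA60B75AB37856686588540A601.
The digit 5 appears 5 times.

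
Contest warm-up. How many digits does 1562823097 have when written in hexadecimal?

1562823097 in base 16 is 5D26C9B9, which has 8 digits.

8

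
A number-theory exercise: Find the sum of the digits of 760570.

7+6+0+5+7+0 = 25

25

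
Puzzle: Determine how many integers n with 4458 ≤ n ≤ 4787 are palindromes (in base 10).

3

The integers in [4458, 4787] that are palindromes (in base 10): 4554, 4664, 4774.
3 qualify.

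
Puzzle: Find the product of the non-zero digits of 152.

1×5×2 = 10

10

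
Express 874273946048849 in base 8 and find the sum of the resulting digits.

874273946048849 in base 8 is 30662270377314521.
Digit sum: 3+0+6+6+2+2+7+0+3+7+7+3+1+4+5+2+1 = 59.

59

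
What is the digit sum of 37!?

153

37! = 13763753091226345046315979581580902400000000
Sum of its 44 digits: 153.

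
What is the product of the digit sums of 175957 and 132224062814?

S(175957) = 1+7+5+9+5+7 = 34.
S(132224062814) = 1+3+2+2+2+4+0+6+2+8+1+4 = 35.
34 · 35 = 1190.

1190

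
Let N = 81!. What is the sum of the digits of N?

81! = 5797126020747367985879734231578109105412357244731625958745865049716390179693892056256184534249745940480000000000000000000
Sum of its 121 digits: 486.

486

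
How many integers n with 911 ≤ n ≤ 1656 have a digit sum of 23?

The integers in [911, 1656] that have a digit sum of 23: 959, 968, 977, 986, 995, 1499, 1589, 1598.
8 qualify.

8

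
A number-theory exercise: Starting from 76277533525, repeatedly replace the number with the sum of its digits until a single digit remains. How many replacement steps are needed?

2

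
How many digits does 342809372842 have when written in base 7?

342809372842 in base 7 is 33524064406456, which has 14 digits.

14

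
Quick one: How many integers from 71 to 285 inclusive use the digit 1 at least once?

The integers in [71, 285] that use the digit 1 at least once: 71, 81, 91, 100, 101, 102, …, 271, 281.
121 qualify.

121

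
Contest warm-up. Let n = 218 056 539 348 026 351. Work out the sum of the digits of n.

71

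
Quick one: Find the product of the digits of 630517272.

0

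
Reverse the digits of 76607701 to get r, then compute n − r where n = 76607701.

65837034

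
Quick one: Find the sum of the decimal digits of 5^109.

5^109 = 15407439555097886824447823540679418548304813185723105561919510364532470703125
Sum of its 77 digits: 329.

329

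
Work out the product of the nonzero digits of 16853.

1×6×8×5×3 = 720

720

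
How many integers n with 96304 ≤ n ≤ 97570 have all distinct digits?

454

The integers in [96304, 97570] that have all distinct digits: 96304, 96305, 96307, 96308, 96310, 96312, …, 97564, 97568.
454 qualify.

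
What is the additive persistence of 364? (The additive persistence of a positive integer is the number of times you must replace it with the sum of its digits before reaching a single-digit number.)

2

364 → 13 → 4 (2 steps)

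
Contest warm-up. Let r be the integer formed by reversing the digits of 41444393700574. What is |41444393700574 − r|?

Reverse of 41444393700574 is 47500739344414.
|41444393700574 − 47500739344414| = 6056345643840

6056345643840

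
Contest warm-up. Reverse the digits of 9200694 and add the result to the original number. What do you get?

Reverse of 9200694 is 4960029.
9200694 + 4960029 = 14160723

14160723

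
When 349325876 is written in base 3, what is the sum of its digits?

16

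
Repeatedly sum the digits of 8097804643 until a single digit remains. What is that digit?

4

8+0+9+7+8+0+4+6+4+3 = 49
4+9 = 13
1+3 = 4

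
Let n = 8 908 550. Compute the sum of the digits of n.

35

8+9+0+8+5+5+0 = 35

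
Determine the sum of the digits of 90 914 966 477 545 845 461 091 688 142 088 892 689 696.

222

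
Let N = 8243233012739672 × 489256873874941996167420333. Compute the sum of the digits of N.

177

8243233012739672 × 489256873874941996167420333 = 4033058414435731832805282864054781128550776
Sum of its 43 digits: 177.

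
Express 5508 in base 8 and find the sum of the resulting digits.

5508 in base 8 is 12604.
Digit sum: 1+2+6+0+4 = 13.

13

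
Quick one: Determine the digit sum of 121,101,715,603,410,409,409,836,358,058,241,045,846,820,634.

1+2+1+1+0+1+7+1+5+6+0+3+4+1+0+4+0+9+4+0+9+8+3+6+3+5+8+0+5+8+2+4+1+0+4+5+8+4+6+8+2+0+6+3+4 = 162

162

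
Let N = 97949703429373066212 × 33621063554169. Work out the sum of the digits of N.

97949703429373066212 × 33621063554169 = 3293173204110957109369066085637828
Sum of its 34 digits: 144.

144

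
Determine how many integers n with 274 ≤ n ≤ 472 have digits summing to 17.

The integers in [274, 472] that have digits summing to 17: 278, 287, 296, 359, 368, 377, …, 458, 467.
11 qualify.

11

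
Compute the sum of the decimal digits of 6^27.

6^27 = 1023490369077469249536
Sum of its 22 digits: 99.

99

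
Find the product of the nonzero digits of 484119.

4×8×4×1×1×9 = 1152

1152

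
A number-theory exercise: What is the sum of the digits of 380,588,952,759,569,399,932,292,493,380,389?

184

3+8+0+5+8+8+9+5+2+7+5+9+5+6+9+3+9+9+9+3+2+2+9+2+4+9+3+3+8+0+3+8+9 = 184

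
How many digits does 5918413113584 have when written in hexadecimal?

5918413113584 in base 16 is 561FCE948F0, which has 11 digits.

11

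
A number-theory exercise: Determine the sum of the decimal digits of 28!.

90

28! = 304888344611713860501504000000
Sum of its 30 digits: 90.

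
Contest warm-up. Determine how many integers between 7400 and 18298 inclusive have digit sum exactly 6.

56

The integers in [7400, 18298] that have digit sum exactly 6: 10005, 10014, 10023, 10032, 10041, 10050, …, 14100, 15000.
56 qualify.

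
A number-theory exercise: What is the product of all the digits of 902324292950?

0

9×0×2×3×2×4×2×9×2×9×5×0 = 0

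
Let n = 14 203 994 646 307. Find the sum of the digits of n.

58

1+4+2+0+3+9+9+4+6+4+6+3+0+7 = 58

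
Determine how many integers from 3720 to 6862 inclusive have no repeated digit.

The integers in [3720, 6862] that have no repeated digit: 3720, 3721, 3724, 3725, 3726, 3728, …, 6857, 6859.
1596 qualify.

1596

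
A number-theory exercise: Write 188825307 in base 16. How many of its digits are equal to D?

1

188825307 in base 16 is B413EDB.
The digit D appears 1 time.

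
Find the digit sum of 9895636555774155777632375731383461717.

9+8+9+5+6+3+6+5+5+5+7+7+4+1+5+5+7+7+7+6+3+2+3+7+5+7+3+1+3+8+3+4+6+1+7+1+7 = 188

188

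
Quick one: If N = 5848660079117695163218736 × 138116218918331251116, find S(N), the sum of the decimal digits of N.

5848660079117695163218736 × 138116218918331251116 = 807794815866324160629021067713411656452109376
Sum of its 45 digits: 189.

189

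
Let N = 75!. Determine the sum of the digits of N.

432

75! = 24809140811395398091946477116594033660926243886570122837795894512655842677572867409443815424000000000000000000
Sum of its 110 digits: 432.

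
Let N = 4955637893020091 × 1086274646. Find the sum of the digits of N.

127

4955637893020091 × 1086274646 = 5383183797944585221912786
Sum of its 25 digits: 127.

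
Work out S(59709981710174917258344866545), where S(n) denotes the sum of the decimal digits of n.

5+9+7+0+9+9+8+1+7+1+0+1+7+4+9+1+7+2+5+8+3+4+4+8+6+6+5+4+5 = 145

145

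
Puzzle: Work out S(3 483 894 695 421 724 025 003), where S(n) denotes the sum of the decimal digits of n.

89

3+4+8+3+8+9+4+6+9+5+4+2+1+7+2+4+0+2+5+0+0+3 = 89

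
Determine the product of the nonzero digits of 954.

9×5×4 = 180

180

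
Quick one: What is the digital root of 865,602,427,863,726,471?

3

8+6+5+6+0+2+4+2+7+8+6+3+7+2+6+4+7+1 = 84
8+4 = 12
1+2 = 3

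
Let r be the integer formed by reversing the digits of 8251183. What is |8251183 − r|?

4439655

Reverse of 8251183 is 3811528.
|8251183 − 3811528| = 4439655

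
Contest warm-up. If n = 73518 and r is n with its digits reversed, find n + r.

Reverse of 73518 is 81537.
73518 + 81537 = 155055

155055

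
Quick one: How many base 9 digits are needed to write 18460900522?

18460900522 in base 9 is 52576386611, which has 11 digits.

11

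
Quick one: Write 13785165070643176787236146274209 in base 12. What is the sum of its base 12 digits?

13785165070643176787236146274209 in base 12 is 8442521A519AA5A71B892443B96A9.
Digit sum: 8+4+4+2+5+2+1+10+5+1+9+10+10+5+10+7+1+11+8+9+2+4+4+3+11+9+6+10+9 = 180.

180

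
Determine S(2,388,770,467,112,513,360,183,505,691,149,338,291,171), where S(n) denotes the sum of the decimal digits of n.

2+3+8+8+7+7+0+4+6+7+1+1+2+5+1+3+3+6+0+1+8+3+5+0+5+6+9+1+1+4+9+3+3+8+2+9+1+1+7+1 = 161

161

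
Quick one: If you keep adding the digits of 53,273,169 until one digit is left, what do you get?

9

5+3+2+7+3+1+6+9 = 36
3+6 = 9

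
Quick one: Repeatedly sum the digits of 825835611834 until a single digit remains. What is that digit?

9

8+2+5+8+3+5+6+1+1+8+3+4 = 54
5+4 = 9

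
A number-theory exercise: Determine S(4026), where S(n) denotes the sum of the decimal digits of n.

4+0+2+6 = 12

12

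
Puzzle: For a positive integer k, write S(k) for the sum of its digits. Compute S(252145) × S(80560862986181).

S(252145) = 2+5+2+1+4+5 = 19.
S(80560862986181) = 8+0+5+6+0+8+6+2+9+8+6+1+8+1 = 68.
19 · 68 = 1292.

1292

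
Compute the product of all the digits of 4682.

4×6×8×2 = 384

384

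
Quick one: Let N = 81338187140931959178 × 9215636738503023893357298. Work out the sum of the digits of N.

207

81338187140931959178 × 9215636738503023893357298 = 749583185659206798133349186706915347104381044
Sum of its 45 digits: 207.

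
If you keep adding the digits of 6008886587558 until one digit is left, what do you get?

6+0+0+8+8+8+6+5+8+7+5+5+8 = 74
7+4 = 11
1+1 = 2
(Equivalently, 6008886587558 mod 9 = 2.)

2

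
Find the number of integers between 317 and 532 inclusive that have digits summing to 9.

15

The integers in [317, 532] that have digits summing to 9: 324, 333, 342, 351, 360, 405, …, 522, 531.
15 qualify.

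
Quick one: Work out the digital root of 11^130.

The digital root of n equals n mod 9 (or 9 when 9 | n), so we need 11^130 mod 9.
11^130 ≡ 7 (mod 9), so the digital root is 7.

7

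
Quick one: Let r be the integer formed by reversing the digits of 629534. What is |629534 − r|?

193608

Reverse of 629534 is 435926.
|629534 − 435926| = 193608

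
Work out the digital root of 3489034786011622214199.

9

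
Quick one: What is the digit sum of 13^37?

13^37 = 164400841185494513395503358052498933338333
Sum of its 42 digits: 175.

175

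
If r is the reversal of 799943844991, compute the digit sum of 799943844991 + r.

80

Reversal of 799943844991 is 199448349997; 799943844991 + 199448349997 = 999392194988.
Digit sum of 999392194988: 9+9+9+3+9+2+1+9+4+9+8+8 = 80.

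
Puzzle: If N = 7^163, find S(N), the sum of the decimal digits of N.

628

7^163 = 563612377803792947265531140820894868575250234922636559494929282232990194987864746914004563069661276174010417776269913283230247777223328343
Sum of its 138 digits: 628.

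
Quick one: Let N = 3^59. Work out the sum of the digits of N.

3^59 = 14130386091738734504764811067
Sum of its 29 digits: 117.

117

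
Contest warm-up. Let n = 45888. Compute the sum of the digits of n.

4+5+8+8+8 = 33

33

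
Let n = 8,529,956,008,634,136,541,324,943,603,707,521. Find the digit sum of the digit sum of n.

6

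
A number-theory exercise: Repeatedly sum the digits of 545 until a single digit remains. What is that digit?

5

5+4+5 = 14
1+4 = 5
(Equivalently, 545 mod 9 = 5.)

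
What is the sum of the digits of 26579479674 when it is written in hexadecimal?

54

26579479674 in base 16 is 63042AC7A.
Digit sum: 6+3+0+4+2+10+12+7+10 = 54.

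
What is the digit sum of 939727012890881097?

90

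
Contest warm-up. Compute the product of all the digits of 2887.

2×8×8×7 = 896

896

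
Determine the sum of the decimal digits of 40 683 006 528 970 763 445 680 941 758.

4+0+6+8+3+0+0+6+5+2+8+9+7+0+7+6+3+4+4+5+6+8+0+9+4+1+7+5+8 = 135

135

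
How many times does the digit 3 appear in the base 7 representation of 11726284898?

3

11726284898 in base 7 is 563405530346.
The digit 3 appears 3 times.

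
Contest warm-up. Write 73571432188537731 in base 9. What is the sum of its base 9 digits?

83

73571432188537731 in base 9 is 436287736135176653.
Digit sum: 4+3+6+2+8+7+7+3+6+1+3+5+1+7+6+6+5+3 = 83.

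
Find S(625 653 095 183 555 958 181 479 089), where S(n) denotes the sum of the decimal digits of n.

6+2+5+6+5+3+0+9+5+1+8+3+5+5+5+9+5+8+1+8+1+4+7+9+0+8+9 = 137

137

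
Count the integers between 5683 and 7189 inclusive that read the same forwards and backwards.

The integers in [5683, 7189] that read the same forwards and backwards: 5775, 5885, 5995, 6006, 6116, 6226, …, 7007, 7117.
15 qualify.

15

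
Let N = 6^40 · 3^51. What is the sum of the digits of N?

279

6^40 · 3^51 = 28789492289753237090808096631364640091074888759899062272
Sum of its 56 digits: 279.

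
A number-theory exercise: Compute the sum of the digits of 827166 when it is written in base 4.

827166 in base 4 is 3021330132.
Digit sum: 3+0+2+1+3+3+0+1+3+2 = 18.

18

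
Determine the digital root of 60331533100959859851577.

6+0+3+3+1+5+3+3+1+0+0+9+5+9+8+5+9+8+5+1+5+7+7 = 103
1+0+3 = 4

4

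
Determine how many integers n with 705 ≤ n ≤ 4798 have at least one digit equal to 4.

1668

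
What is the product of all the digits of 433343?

1296

4×3×3×3×4×3 = 1296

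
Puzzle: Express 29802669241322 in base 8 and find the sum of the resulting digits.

29802669241322 in base 8 is 661537140671752.
Digit sum: 6+6+1+5+3+7+1+4+0+6+7+1+7+5+2 = 61.

61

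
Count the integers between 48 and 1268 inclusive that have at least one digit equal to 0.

The integers in [48, 1268] that have at least one digit equal to 0: 50, 60, 70, 80, 90, 100, …, 1250, 1260.
311 qualify.

311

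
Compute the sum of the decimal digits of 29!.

126

29! = 8841761993739701954543616000000
Sum of its 31 digits: 126.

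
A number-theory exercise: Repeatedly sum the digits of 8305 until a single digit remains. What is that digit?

7

8+3+0+5 = 16
1+6 = 7
(Equivalently, 8305 mod 9 = 7.)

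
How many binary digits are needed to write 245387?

18

245387 in base 2 is 111011111010001011, which has 18 digits.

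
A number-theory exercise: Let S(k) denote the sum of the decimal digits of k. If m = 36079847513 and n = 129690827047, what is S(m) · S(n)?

S(36079847513) = 3+6+0+7+9+8+4+7+5+1+3 = 53.
S(129690827047) = 1+2+9+6+9+0+8+2+7+0+4+7 = 55.
53 · 55 = 2915.

2915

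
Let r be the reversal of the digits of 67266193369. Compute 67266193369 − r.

-29072972907

Reverse of 67266193369 is 96339166276.
67266193369 − 96339166276 = -29072972907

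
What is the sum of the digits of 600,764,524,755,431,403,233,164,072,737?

6+0+0+7+6+4+5+2+4+7+5+5+4+3+1+4+0+3+2+3+3+1+6+4+0+7+2+7+3+7 = 111

111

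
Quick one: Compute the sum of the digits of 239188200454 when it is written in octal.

49

239188200454 in base 8 is 3366056446006.
Digit sum: 3+3+6+6+0+5+6+4+4+6+0+0+6 = 49.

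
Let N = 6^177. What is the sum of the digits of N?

6^177 = 540469658311477215870617512922851303857732091277002230202683687031652115417976734189532935433464668393263364575944585648774378475053121536
Sum of its 138 digits: 603.

603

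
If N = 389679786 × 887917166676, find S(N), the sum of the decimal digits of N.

63

389679786 × 887917166676 = 346003371496030011336
Sum of its 21 digits: 63.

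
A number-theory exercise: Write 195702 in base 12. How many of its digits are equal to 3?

1

195702 in base 12 is 95306.
The digit 3 appears 1 time.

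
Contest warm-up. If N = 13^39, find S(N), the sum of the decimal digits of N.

13^39 = 27783742160348572763840067510872319734178277
Sum of its 44 digits: 199.

199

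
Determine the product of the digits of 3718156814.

161280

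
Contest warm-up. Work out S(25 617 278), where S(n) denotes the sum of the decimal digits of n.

38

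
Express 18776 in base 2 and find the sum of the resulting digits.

18776 in base 2 is 100100101011000.
Digit sum: 1+0+0+1+0+0+1+0+1+0+1+1+0+0+0 = 6.

6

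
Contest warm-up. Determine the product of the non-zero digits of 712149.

504

7×1×2×1×4×9 = 504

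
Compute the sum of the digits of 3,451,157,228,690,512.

3+4+5+1+1+5+7+2+2+8+6+9+0+5+1+2 = 61

61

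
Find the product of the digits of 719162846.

7×1×9×1×6×2×8×4×6 = 145152

145152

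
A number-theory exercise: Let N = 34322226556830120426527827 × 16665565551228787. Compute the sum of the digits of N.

244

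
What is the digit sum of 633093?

6+3+3+0+9+3 = 24

24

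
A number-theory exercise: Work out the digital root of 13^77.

7

The digital root of n equals n mod 9 (or 9 when 9 | n), so we need 13^77 mod 9.
13^77 ≡ 7 (mod 9), so the digital root is 7.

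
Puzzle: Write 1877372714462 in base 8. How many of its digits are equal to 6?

2

1877372714462 in base 8 is 33243410436736.
The digit 6 appears 2 times.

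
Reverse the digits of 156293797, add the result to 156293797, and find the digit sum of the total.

Reversal of 156293797 is 797392651; 156293797 + 797392651 = 953686448.
Digit sum of 953686448: 9+5+3+6+8+6+4+4+8 = 53.

53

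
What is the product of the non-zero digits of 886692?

41472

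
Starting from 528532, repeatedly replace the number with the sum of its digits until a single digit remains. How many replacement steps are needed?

2

528532 → 25 → 7 (2 steps)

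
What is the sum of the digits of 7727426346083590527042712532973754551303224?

7+7+2+7+4+2+6+3+4+6+0+8+3+5+9+0+5+2+7+0+4+2+7+1+2+5+3+2+9+7+3+7+5+4+5+5+1+3+0+3+2+2+4 = 173

173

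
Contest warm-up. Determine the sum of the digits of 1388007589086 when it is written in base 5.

34

1388007589086 in base 5 is 140220114420322321.
Digit sum: 1+4+0+2+2+0+1+1+4+4+2+0+3+2+2+3+2+1 = 34.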